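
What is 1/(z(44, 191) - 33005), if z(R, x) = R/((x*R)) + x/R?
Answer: -8404/277337495 ≈ -3.0302e-5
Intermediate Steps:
z(R, x) = 1/x + x/R (z(R, x) = R/((R*x)) + x/R = R*(1/(R*x)) + x/R = 1/x + x/R)
1/(z(44, 191) - 33005) = 1/((1/191 + 191/44) - 33005) = 1/(36525/8404 - 33005) = 1/(-277337495/8404) = -8404/277337495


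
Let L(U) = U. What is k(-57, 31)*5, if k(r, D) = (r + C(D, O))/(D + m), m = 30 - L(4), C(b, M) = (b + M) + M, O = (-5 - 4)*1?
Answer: -220/57 ≈ -3.8596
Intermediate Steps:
O = -9 (O = -9*1 = -9)
C(b, M) = b + 2*M (C(b, M) = (M + b) + M = b + 2*M)
m = 26 (m = 30 - 1*4 = 30 - 4 = 26)
k(r, D) = (-18 + D + r)/(26 + D) (k(r, D) = (r + (D + 2*(-9)))/(D + 26) = (r + (D - 18))/(26 + D) = (r + (-18 + D))/(26 + D) = (-18 + D + r)/(26 + D))
k(-57, 31)*5 = ((-18 + 31 - 57)/(26 + 31))*5 = (-44/57)*5 = ((1/57)*(-44))*5 = -44/57*5 = -220/57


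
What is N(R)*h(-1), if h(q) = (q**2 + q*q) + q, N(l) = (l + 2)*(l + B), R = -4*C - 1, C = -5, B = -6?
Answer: 273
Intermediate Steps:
R = 19 (R = -4*(-5) - 1 = 20 - 1 = 19)
N(l) = (-6 + l)*(2 + l) (N(l) = (l + 2)*(l - 6) = (2 + l)*(-6 + l) = (-6 + l)*(2 + l))
h(q) = q + 2*q**2 (h(q) = (q**2 + q**2) + q = 2*q**2 + q = q + 2*q**2)
N(R)*h(-1) = (-12 + 19**2 - 4*19)*(-(1 + 2*(-1))) = (-12 + 361 - 76)*(-(1 - 2)) = 273*(-1*(-1)) = 273*1 = 273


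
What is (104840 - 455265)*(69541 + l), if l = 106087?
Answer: -61544441900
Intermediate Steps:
(104840 - 455265)*(69541 + l) = (104840 - 455265)*(69541 + 106087) = -350425*175628 = -61544441900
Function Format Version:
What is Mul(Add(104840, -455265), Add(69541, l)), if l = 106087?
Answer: -61544441900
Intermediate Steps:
Mul(Add(104840, -455265), Add(69541, l)) = Mul(Add(104840, -455265), Add(69541, 106087)) = Mul(-350425, 175628) = -61544441900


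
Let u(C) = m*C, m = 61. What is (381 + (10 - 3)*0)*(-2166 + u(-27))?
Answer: -1452753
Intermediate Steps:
u(C) = 61*C
(381 + (10 - 3)*0)*(-2166 + u(-27)) = (381 + (10 - 3)*0)*(-2166 + 61*(-27)) = (381 + 7*0)*(-2166 - 1647) = (381 + 0)*(-3813) = 381*(-3813) = -1452753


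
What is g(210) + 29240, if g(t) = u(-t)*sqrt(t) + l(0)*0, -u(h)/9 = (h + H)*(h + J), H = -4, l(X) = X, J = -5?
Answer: 29240 - 414090*sqrt(210) ≈ -5.9715e+6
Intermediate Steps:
u(h) = -9*(-5 + h)*(-4 + h) (u(h) = -9*(h - 4)*(h - 5) = -9*(-4 + h)*(-5 + h) = -9*(-5 + h)*(-4 + h))
g(t) = sqrt(t)*(-180 - 81*t - 9*t**2) (g(t) = (-180 - 9*t**2 + 81*(-t))*sqrt(t) + 0*0 = (-180 - 9*t**2 - 81*t)*sqrt(t) + 0 = (-180 - 81*t - 9*t**2)*sqrt(t) + 0 = sqrt(t)*(-180 - 81*t - 9*t**2) + 0 = sqrt(t)*(-180 - 81*t - 9*t**2))
g(210) + 29240 = 9*sqrt(210)*(-20 - 1*210**2 - 9*210) + 29240 = 9*sqrt(210)*(-20 - 1*44100 - 1890) + 29240 = 9*sqrt(210)*(-20 - 44100 - 1890) + 29240 = 9*sqrt(210)*(-46010) + 29240 = -414090*sqrt(210) + 29240 = 29240 - 414090*sqrt(210)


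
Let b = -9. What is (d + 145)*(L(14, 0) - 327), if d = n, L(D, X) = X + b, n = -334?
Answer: 63504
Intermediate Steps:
L(D, X) = -9 + X (L(D, X) = X - 9 = -9 + X)
d = -334
(d + 145)*(L(14, 0) - 327) = (-334 + 145)*((-9 + 0) - 327) = -189*(-9 - 327) = -189*(-336) = 63504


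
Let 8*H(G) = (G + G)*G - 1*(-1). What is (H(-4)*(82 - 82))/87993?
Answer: 0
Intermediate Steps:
H(G) = 1/8 + G**2/4 (H(G) = ((G + G)*G - 1*(-1))/8 = ((2*G)*G + 1)/8 = (2*G**2 + 1)/8 = (1 + 2*G**2)/8 = 1/8 + G**2/4)
(H(-4)*(82 - 82))/87993 = ((1/8 + (1/4)*(-4)**2)*(82 - 82))/87993 = ((1/8 + (1/4)*16)*0)*(1/87993) = ((1/8 + 4)*0)*(1/87993) = ((33/8)*0)*(1/87993) = 0*(1/87993) = 0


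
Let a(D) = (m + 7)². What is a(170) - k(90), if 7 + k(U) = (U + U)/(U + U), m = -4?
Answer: 15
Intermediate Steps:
k(U) = -6 (k(U) = -7 + (U + U)/(U + U) = -7 + (2*U)/((2*U)) = -7 + (2*U)*(1/(2*U)) = -7 + 1 = -6)
a(D) = 9 (a(D) = (-4 + 7)² = 3² = 9)
a(170) - k(90) = 9 - 1*(-6) = 9 + 6 = 15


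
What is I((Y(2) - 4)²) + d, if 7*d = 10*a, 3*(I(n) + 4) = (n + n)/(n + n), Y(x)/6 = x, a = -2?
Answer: -137/21 ≈ -6.5238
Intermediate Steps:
Y(x) = 6*x
I(n) = -11/3 (I(n) = -4 + ((n + n)/(n + n))/3 = -4 + ((2*n)/((2*n)))/3 = -4 + ((2*n)*(1/(2*n)))/3 = -4 + (⅓)*1 = -4 + ⅓ = -11/3)
d = -20/7 (d = (10*(-2))/7 = (⅐)*(-20) = -20/7 ≈ -2.8571)
I((Y(2) - 4)²) + d = -11/3 - 20/7 = -137/21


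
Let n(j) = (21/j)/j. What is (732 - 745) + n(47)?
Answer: -28696/2209 ≈ -12.990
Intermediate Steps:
n(j) = 21/j²
(732 - 745) + n(47) = (732 - 745) + 21/47² = -13 + 21*(1/2209) = -13 + 21/2209 = -28696/2209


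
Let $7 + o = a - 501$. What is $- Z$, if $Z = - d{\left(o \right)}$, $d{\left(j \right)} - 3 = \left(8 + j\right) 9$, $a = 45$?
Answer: $-4092$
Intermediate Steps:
$o = -463$ ($o = -7 + \left(45 - 501\right) = -7 - 456 = -463$)
$d{\left(j \right)} = 75 + 9 j$ ($d{\left(j \right)} = 3 + \left(8 + j\right) 9 = 3 + \left(72 + 9 j\right) = 75 + 9 j$)
$Z = 4092$ ($Z = - (75 + 9 \left(-463\right)) = - (75 - 4167) = \left(-1\right) \left(-4092\right) = 4092$)
$- Z = \left(-1\right) 4092 = -4092$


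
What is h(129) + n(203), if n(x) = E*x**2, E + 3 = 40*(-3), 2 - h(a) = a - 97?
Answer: -5068737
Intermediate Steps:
h(a) = 99 - a (h(a) = 2 - (a - 97) = 2 - (-97 + a) = 2 + (97 - a) = 99 - a)
E = -123 (E = -3 + 40*(-3) = -3 - 120 = -123)
n(x) = -123*x**2
h(129) + n(203) = (99 - 1*129) - 123*203**2 = (99 - 129) - 123*41209 = -30 - 5068707 = -5068737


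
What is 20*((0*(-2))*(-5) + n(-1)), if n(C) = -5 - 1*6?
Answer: -220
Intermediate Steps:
n(C) = -11 (n(C) = -5 - 6 = -11)
20*((0*(-2))*(-5) + n(-1)) = 20*((0*(-2))*(-5) - 11) = 20*(0*(-5) - 11) = 20*(0 - 11) = 20*(-11) = -220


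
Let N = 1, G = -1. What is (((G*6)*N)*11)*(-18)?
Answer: 1188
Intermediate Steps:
(((G*6)*N)*11)*(-18) = ((-1*6*1)*11)*(-18) = (-6*1*11)*(-18) = -6*11*(-18) = -66*(-18) = 1188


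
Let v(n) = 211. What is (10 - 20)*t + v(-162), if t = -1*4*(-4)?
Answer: 51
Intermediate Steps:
t = 16 (t = -4*(-4) = 16)
(10 - 20)*t + v(-162) = (10 - 20)*16 + 211 = -10*16 + 211 = -160 + 211 = 51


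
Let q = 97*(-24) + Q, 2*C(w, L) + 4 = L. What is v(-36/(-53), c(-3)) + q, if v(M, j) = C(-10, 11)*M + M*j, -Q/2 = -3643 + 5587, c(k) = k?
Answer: -329430/53 ≈ -6215.7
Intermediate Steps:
C(w, L) = -2 + L/2
Q = -3888 (Q = -2*(-3643 + 5587) = -2*1944 = -3888)
v(M, j) = 7*M/2 + M*j (v(M, j) = (-2 + (½)*11)*M + M*j = (-2 + 11/2)*M + M*j = 7*M/2 + M*j)
q = -6216 (q = 97*(-24) - 3888 = -2328 - 3888 = -6216)
v(-36/(-53), c(-3)) + q = (-36/(-53))*(7 + 2*(-3))/2 - 6216 = (-36*(-1/53))*(7 - 6)/2 - 6216 = (½)*(36/53)*1 - 6216 = 18/53 - 6216 = -329430/53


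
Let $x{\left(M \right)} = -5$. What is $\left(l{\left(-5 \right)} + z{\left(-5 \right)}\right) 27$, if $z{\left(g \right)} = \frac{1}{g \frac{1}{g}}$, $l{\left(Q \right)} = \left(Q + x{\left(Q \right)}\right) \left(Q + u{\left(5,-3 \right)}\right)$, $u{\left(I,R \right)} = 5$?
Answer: $27$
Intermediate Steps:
$l{\left(Q \right)} = \left(-5 + Q\right) \left(5 + Q\right)$ ($l{\left(Q \right)} = \left(Q - 5\right) \left(Q + 5\right) = \left(-5 + Q\right) \left(5 + Q\right)$)
$z{\left(g \right)} = 1$ ($z{\left(g \right)} = 1^{-1} = 1$)
$\left(l{\left(-5 \right)} + z{\left(-5 \right)}\right) 27 = \left(\left(-25 + \left(-5\right)^{2}\right) + 1\right) 27 = \left(\left(-25 + 25\right) + 1\right) 27 = \left(0 + 1\right) 27 = 1 \cdot 27 = 27$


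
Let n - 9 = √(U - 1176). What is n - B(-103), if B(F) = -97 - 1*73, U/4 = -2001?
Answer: 179 + 6*I*√255 ≈ 179.0 + 95.812*I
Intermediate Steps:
U = -8004 (U = 4*(-2001) = -8004)
B(F) = -170 (B(F) = -97 - 73 = -170)
n = 9 + 6*I*√255 (n = 9 + √(-8004 - 1176) = 9 + √(-9180) = 9 + 6*I*√255 ≈ 9.0 + 95.812*I)
n - B(-103) = (9 + 6*I*√255) - 1*(-170) = (9 + 6*I*√255) + 170 = 179 + 6*I*√255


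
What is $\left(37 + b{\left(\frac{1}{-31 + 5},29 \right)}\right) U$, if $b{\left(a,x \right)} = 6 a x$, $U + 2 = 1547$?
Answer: $\frac{608730}{13} \approx 46825.0$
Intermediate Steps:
$U = 1545$ ($U = -2 + 1547 = 1545$)
$b{\left(a,x \right)} = 6 a x$
$\left(37 + b{\left(\frac{1}{-31 + 5},29 \right)}\right) U = \left(37 + 6 \frac{1}{-31 + 5} \cdot 29\right) 1545 = \left(37 + 6 \frac{1}{-26} \cdot 29\right) 1545 = \left(37 + 6 \left(- \frac{1}{26}\right) 29\right) 1545 = \left(37 - \frac{87}{13}\right) 1545 = \frac{394}{13} \cdot 1545 = \frac{608730}{13}$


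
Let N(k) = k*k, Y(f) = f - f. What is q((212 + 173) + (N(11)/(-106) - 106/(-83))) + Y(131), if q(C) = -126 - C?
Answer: -4496971/8798 ≈ -511.14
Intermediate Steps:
Y(f) = 0
N(k) = k²
q((212 + 173) + (N(11)/(-106) - 106/(-83))) + Y(131) = (-126 - ((212 + 173) + (11²/(-106) - 106/(-83)))) + 0 = (-126 - (385 + (121*(-1/106) - 106*(-1/83)))) + 0 = (-126 - (385 + (-121/106 + 106/83))) + 0 = (-126 - (385 + 1193/8798)) + 0 = (-126 - 1*3388423/8798) + 0 = (-126 - 3388423/8798) + 0 = -4496971/8798 + 0 = -4496971/8798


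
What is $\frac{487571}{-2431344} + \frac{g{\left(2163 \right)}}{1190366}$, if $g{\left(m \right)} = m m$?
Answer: $\frac{5397411362875}{1447094615952} \approx 3.7298$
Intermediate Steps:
$g{\left(m \right)} = m^{2}$
$\frac{487571}{-2431344} + \frac{g{\left(2163 \right)}}{1190366} = \frac{487571}{-2431344} + \frac{2163^{2}}{1190366} = 487571 \left(- \frac{1}{2431344}\right) + 4678569 \cdot \frac{1}{1190366} = - \frac{487571}{2431344} + \frac{4678569}{1190366} = \frac{5397411362875}{1447094615952}$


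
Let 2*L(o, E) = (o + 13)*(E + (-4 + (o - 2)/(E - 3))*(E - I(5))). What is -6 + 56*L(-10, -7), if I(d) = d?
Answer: 11142/5 ≈ 2228.4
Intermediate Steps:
L(o, E) = (13 + o)*(E + (-5 + E)*(-4 + (-2 + o)/(-3 + E)))/2 (L(o, E) = ((o + 13)*(E + (-4 + (o - 2)/(E - 3))*(E - 1*5)))/2 = ((13 + o)*(E + (-4 + (-2 + o)/(-3 + E))*(E - 5)))/2 = ((13 + o)*(E + (-4 + (-2 + o)/(-3 + E))*(-5 + E)))/2 = ((13 + o)*(E + (-5 + E)*(-4 + (-2 + o)/(-3 + E))))/2 = (13 + o)*(E + (-5 + E)*(-4 + (-2 + o)/(-3 + E)))/2)
-6 + 56*L(-10, -7) = -6 + 56*((-650 - 115*(-10) - 39*(-7)**2 - 5*(-10)**2 + 351*(-7) - 7*(-10)**2 - 3*(-10)*(-7)**2 + 40*(-7)*(-10))/(2*(-3 - 7))) = -6 + 56*((1/2)*(-650 + 1150 - 39*49 - 5*100 - 2457 - 7*100 - 3*(-10)*49 + 2800)/(-10)) = -6 + 56*((1/2)*(-1/10)*(-650 + 1150 - 1911 - 500 - 2457 - 700 + 1470 + 2800)) = -6 + 56*((1/2)*(-1/10)*(-798)) = -6 + 56*(399/10) = -6 + 11172/5 = 11142/5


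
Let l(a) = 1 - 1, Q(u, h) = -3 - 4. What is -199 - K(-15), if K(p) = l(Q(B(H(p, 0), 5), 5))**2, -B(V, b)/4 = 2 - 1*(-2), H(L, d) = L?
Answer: -199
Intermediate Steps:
B(V, b) = -16 (B(V, b) = -4*(2 - 1*(-2)) = -4*(2 + 2) = -4*4 = -16)
Q(u, h) = -7
l(a) = 0
K(p) = 0 (K(p) = 0**2 = 0)
-199 - K(-15) = -199 - 1*0 = -199 + 0 = -199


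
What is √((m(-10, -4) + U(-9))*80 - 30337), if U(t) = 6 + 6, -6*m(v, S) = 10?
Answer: I*√265593/3 ≈ 171.79*I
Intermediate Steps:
m(v, S) = -5/3 (m(v, S) = -⅙*10 = -5/3)
U(t) = 12
√((m(-10, -4) + U(-9))*80 - 30337) = √((-5/3 + 12)*80 - 30337) = √((31/3)*80 - 30337) = √(2480/3 - 30337) = √(-88531/3) = I*√265593/3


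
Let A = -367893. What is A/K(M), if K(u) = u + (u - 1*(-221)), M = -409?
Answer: 122631/199 ≈ 616.24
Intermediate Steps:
K(u) = 221 + 2*u (K(u) = u + (u + 221) = u + (221 + u) = 221 + 2*u)
A/K(M) = -367893/(221 + 2*(-409)) = -367893/(221 - 818) = -367893/(-597) = -367893*(-1/597) = 122631/199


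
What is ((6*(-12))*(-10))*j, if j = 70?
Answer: 50400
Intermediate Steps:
((6*(-12))*(-10))*j = ((6*(-12))*(-10))*70 = -72*(-10)*70 = 720*70 = 50400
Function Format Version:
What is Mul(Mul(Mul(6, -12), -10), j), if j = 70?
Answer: 50400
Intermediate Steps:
Mul(Mul(Mul(6, -12), -10), j) = Mul(Mul(Mul(6, -12), -10), 70) = Mul(Mul(-72, -10), 70) = Mul(720, 70) = 50400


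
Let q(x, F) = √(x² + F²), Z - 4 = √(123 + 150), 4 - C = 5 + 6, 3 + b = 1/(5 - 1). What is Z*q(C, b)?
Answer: √905 + √247065/4 ≈ 154.35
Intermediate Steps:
b = -11/4 (b = -3 + 1/(5 - 1) = -3 + 1/4 = -3 + ¼ = -11/4 ≈ -2.7500)
C = -7 (C = 4 - (5 + 6) = 4 - 1*11 = 4 - 11 = -7)
Z = 4 + √273 (Z = 4 + √(123 + 150) = 4 + √273 ≈ 20.523)
q(x, F) = √(F² + x²)
Z*q(C, b) = (4 + √273)*√((-11/4)² + (-7)²) = (4 + √273)*√(121/16 + 49) = (4 + √273)*√(905/16) = (4 + √273)*(√905/4) = √905*(4 + √273)/4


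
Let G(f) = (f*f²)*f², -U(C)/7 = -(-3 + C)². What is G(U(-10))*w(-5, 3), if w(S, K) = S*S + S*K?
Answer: 23169876725061430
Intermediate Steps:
w(S, K) = S² + K*S
U(C) = 7*(-3 + C)² (U(C) = -(-7)*(-3 + C)² = 7*(-3 + C)²)
G(f) = f⁵ (G(f) = f³*f² = f⁵)
G(U(-10))*w(-5, 3) = (7*(-3 - 10)²)⁵*(-5*(3 - 5)) = (7*(-13)²)⁵*(-5*(-2)) = (7*169)⁵*10 = 1183⁵*10 = 2316987672506143*10 = 23169876725061430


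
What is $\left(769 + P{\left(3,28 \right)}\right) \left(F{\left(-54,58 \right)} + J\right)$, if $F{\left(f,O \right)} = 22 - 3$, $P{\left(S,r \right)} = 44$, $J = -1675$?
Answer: $-1346328$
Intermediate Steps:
$F{\left(f,O \right)} = 19$
$\left(769 + P{\left(3,28 \right)}\right) \left(F{\left(-54,58 \right)} + J\right) = \left(769 + 44\right) \left(19 - 1675\right) = 813 \left(-1656\right) = -1346328$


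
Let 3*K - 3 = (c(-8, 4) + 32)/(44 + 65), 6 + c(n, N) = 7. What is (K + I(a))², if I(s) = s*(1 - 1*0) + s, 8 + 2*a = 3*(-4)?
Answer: 4243600/11881 ≈ 357.18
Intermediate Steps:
c(n, N) = 1 (c(n, N) = -6 + 7 = 1)
a = -10 (a = -4 + (3*(-4))/2 = -4 + (½)*(-12) = -4 - 6 = -10)
I(s) = 2*s (I(s) = s*(1 + 0) + s = s*1 + s = s + s = 2*s)
K = 120/109 (K = 1 + ((1 + 32)/(44 + 65))/3 = 1 + (33/109)/3 = 1 + (33*(1/109))/3 = 1 + (⅓)*(33/109) = 1 + 11/109 = 120/109 ≈ 1.1009)
(K + I(a))² = (120/109 + 2*(-10))² = (120/109 - 20)² = (-2060/109)² = 4243600/11881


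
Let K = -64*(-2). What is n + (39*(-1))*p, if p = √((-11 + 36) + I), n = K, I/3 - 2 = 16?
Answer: 128 - 39*√79 ≈ -218.64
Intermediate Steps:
I = 54 (I = 6 + 3*16 = 6 + 48 = 54)
K = 128
n = 128
p = √79 (p = √((-11 + 36) + 54) = √(25 + 54) = √79 ≈ 8.8882)
n + (39*(-1))*p = 128 + (39*(-1))*√79 = 128 - 39*√79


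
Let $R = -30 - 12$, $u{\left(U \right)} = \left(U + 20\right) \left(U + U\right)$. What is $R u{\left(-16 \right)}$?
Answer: $5376$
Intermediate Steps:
$u{\left(U \right)} = 2 U \left(20 + U\right)$ ($u{\left(U \right)} = \left(20 + U\right) 2 U = 2 U \left(20 + U\right)$)
$R = -42$
$R u{\left(-16 \right)} = - 42 \cdot 2 \left(-16\right) \left(20 - 16\right) = - 42 \cdot 2 \left(-16\right) 4 = \left(-42\right) \left(-128\right) = 5376$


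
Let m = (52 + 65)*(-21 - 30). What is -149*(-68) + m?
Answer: 4165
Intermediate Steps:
m = -5967 (m = 117*(-51) = -5967)
-149*(-68) + m = -149*(-68) - 5967 = 10132 - 5967 = 4165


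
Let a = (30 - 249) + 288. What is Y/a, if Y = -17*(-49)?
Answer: 833/69 ≈ 12.072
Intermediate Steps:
Y = 833
a = 69 (a = -219 + 288 = 69)
Y/a = 833/69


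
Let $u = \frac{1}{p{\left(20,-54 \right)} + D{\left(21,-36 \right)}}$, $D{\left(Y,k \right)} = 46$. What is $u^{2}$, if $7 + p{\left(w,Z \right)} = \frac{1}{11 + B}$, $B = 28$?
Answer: $\frac{1521}{2316484} \approx 0.0006566$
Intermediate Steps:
$p{\left(w,Z \right)} = - \frac{272}{39}$ ($p{\left(w,Z \right)} = -7 + \frac{1}{11 + 28} = -7 + \frac{1}{39} = - \frac{272}{39}$)
$u = \frac{39}{1522}$ ($u = \frac{1}{- \frac{272}{39} + 46} = \frac{1}{\frac{1522}{39}} = \frac{39}{1522} \approx 0.025624$)
$u^{2} = \left(\frac{39}{1522}\right)^{2} = \frac{1521}{2316484}$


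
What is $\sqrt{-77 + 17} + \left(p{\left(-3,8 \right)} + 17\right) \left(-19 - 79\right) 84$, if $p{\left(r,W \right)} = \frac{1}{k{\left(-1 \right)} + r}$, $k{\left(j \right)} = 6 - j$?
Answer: $-142002 + 2 i \sqrt{15} \approx -1.42 \cdot 10^{5} + 7.746 i$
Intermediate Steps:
$p{\left(r,W \right)} = \frac{1}{7 + r}$ ($p{\left(r,W \right)} = \frac{1}{\left(6 - -1\right) + r} = \frac{1}{\left(6 + 1\right) + r} = \frac{1}{7 + r}$)
$\sqrt{-77 + 17} + \left(p{\left(-3,8 \right)} + 17\right) \left(-19 - 79\right) 84 = \sqrt{-77 + 17} + \left(\frac{1}{7 - 3} + 17\right) \left(-19 - 79\right) 84 = \sqrt{-60} + \left(\frac{1}{4} + 17\right) \left(-98\right) 84 = 2 i \sqrt{15} + \left(\frac{1}{4} + 17\right) \left(-98\right) 84 = 2 i \sqrt{15} + \frac{69}{4} \left(-98\right) 84 = 2 i \sqrt{15} - 142002 = -142002 + 2 i \sqrt{15}$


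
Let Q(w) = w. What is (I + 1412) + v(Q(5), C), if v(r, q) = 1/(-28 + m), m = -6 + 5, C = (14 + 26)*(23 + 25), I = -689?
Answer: 20966/29 ≈ 722.97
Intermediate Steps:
C = 1920 (C = 40*48 = 1920)
m = -1
v(r, q) = -1/29 (v(r, q) = 1/(-28 - 1) = 1/(-29) = -1/29)
(I + 1412) + v(Q(5), C) = (-689 + 1412) - 1/29 = 723 - 1/29 = 20966/29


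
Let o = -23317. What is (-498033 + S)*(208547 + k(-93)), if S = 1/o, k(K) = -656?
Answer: -2414162398830642/23317 ≈ -1.0354e+11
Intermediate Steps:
S = -1/23317 (S = 1/(-23317) = -1/23317 ≈ -4.2887e-5)
(-498033 + S)*(208547 + k(-93)) = (-498033 - 1/23317)*(208547 - 656) = -11612635462/23317*207891 = -2414162398830642/23317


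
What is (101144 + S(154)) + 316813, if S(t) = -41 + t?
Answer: 418070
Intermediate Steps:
(101144 + S(154)) + 316813 = (101144 + (-41 + 154)) + 316813 = (101144 + 113) + 316813 = 101257 + 316813 = 418070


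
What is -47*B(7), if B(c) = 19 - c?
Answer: -564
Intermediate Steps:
-47*B(7) = -47*(19 - 1*7) = -47*(19 - 7) = -47*12 = -564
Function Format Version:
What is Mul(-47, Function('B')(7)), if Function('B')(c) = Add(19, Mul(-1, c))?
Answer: -564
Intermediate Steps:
Mul(-47, Function('B')(7)) = Mul(-47, Add(19, Mul(-1, 7))) = Mul(-47, Add(19, -7)) = Mul(-47, 12) = -564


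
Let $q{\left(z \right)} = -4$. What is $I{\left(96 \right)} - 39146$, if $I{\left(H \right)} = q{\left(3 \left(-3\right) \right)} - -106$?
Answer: $-39044$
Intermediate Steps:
$I{\left(H \right)} = 102$ ($I{\left(H \right)} = -4 - -106 = -4 + 106 = 102$)
$I{\left(96 \right)} - 39146 = 102 - 39146 = -39044$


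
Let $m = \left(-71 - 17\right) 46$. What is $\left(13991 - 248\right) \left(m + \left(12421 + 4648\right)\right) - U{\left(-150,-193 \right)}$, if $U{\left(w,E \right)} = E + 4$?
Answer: $178947792$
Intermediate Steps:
$m = -4048$ ($m = \left(-88\right) 46 = -4048$)
$U{\left(w,E \right)} = 4 + E$
$\left(13991 - 248\right) \left(m + \left(12421 + 4648\right)\right) - U{\left(-150,-193 \right)} = \left(13991 - 248\right) \left(-4048 + \left(12421 + 4648\right)\right) - \left(4 - 193\right) = \left(13991 - 248\right) \left(-4048 + 17069\right) - -189 = \left(13991 - 248\right) 13021 + 189 = 13743 \cdot 13021 + 189 = 178947603 + 189 = 178947792$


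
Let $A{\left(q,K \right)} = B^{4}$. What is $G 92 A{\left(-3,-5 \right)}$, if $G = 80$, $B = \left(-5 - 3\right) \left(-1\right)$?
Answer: $30146560$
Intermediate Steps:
$B = 8$ ($B = \left(-8\right) \left(-1\right) = 8$)
$A{\left(q,K \right)} = 4096$ ($A{\left(q,K \right)} = 8^{4} = 4096$)
$G 92 A{\left(-3,-5 \right)} = 80 \cdot 92 \cdot 4096 = 7360 \cdot 4096 = 30146560$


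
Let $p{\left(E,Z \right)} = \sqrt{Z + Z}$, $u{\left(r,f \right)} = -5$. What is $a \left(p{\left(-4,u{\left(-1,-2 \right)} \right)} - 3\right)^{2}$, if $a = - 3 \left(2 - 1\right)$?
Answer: $3 + 18 i \sqrt{10} \approx 3.0 + 56.921 i$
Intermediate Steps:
$p{\left(E,Z \right)} = \sqrt{2} \sqrt{Z}$ ($p{\left(E,Z \right)} = \sqrt{2 Z} = \sqrt{2} \sqrt{Z}$)
$a = -3$ ($a = \left(-3\right) 1 = -3$)
$a \left(p{\left(-4,u{\left(-1,-2 \right)} \right)} - 3\right)^{2} = - 3 \left(\sqrt{2} \sqrt{-5} - 3\right)^{2} = - 3 \left(\sqrt{2} i \sqrt{5} - 3\right)^{2} = - 3 \left(i \sqrt{10} - 3\right)^{2} = - 3 \left(-3 + i \sqrt{10}\right)^{2}$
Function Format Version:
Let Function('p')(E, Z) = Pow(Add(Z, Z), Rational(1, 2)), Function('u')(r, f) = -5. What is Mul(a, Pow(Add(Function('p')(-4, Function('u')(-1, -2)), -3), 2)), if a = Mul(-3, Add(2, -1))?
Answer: Add(3, Mul(18, I, Pow(10, Rational(1, 2)))) ≈ Add(3.0000, Mul(56.921, I))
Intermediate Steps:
Function('p')(E, Z) = Mul(Pow(2, Rational(1, 2)), Pow(Z, Rational(1, 2))) (Function('p')(E, Z) = Pow(Mul(2, Z), Rational(1, 2)) = Mul(Pow(2, Rational(1, 2)), Pow(Z, Rational(1, 2))))
a = -3 (a = Mul(-3, 1) = -3)
Mul(a, Pow(Add(Function('p')(-4, Function('u')(-1, -2)), -3), 2)) = Mul(-3, Pow(Add(Mul(Pow(2, Rational(1, 2)), Pow(-5, Rational(1, 2))), -3), 2)) = Mul(-3, Pow(Add(Mul(Pow(2, Rational(1, 2)), Mul(I, Pow(5, Rational(1, 2)))), -3), 2)) = Mul(-3, Pow(Add(Mul(I, Pow(10, Rational(1, 2))), -3), 2)) = Mul(-3, Pow(Add(-3, Mul(I, Pow(10, Rational(1, 2)))), 2))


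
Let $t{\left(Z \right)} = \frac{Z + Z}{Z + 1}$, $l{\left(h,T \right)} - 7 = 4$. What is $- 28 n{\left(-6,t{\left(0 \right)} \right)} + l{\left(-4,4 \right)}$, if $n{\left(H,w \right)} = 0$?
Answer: $11$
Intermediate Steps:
$l{\left(h,T \right)} = 11$ ($l{\left(h,T \right)} = 7 + 4 = 11$)
$t{\left(Z \right)} = \frac{2 Z}{1 + Z}$
$- 28 n{\left(-6,t{\left(0 \right)} \right)} + l{\left(-4,4 \right)} = \left(-28\right) 0 + 11 = 0 + 11 = 11$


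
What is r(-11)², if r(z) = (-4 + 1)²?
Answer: 81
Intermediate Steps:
r(z) = 9 (r(z) = (-3)² = 9)
r(-11)² = 9² = 81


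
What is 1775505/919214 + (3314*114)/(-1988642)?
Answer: 1591784220933/913993783694 ≈ 1.7416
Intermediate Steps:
1775505/919214 + (3314*114)/(-1988642) = 1775505*(1/919214) + 377796*(-1/1988642) = 1775505/919214 - 188898/994321 = 1591784220933/913993783694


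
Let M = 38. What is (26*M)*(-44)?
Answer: -43472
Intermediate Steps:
(26*M)*(-44) = (26*38)*(-44) = 988*(-44) = -43472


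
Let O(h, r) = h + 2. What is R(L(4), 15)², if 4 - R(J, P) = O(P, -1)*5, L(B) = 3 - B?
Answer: 6561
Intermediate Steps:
O(h, r) = 2 + h
R(J, P) = -6 - 5*P (R(J, P) = 4 - (2 + P)*5 = 4 - (10 + 5*P) = 4 + (-10 - 5*P) = -6 - 5*P)
R(L(4), 15)² = (-6 - 5*15)² = (-6 - 75)² = (-81)² = 6561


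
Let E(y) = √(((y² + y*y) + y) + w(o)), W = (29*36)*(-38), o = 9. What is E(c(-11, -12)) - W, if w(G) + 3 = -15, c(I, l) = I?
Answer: 39672 + √213 ≈ 39687.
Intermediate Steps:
w(G) = -18 (w(G) = -3 - 15 = -18)
W = -39672 (W = 1044*(-38) = -39672)
E(y) = √(-18 + y + 2*y²) (E(y) = √(((y² + y*y) + y) - 18) = √(((y² + y²) + y) - 18) = √((2*y² + y) - 18) = √((y + 2*y²) - 18) = √(-18 + y + 2*y²))
E(c(-11, -12)) - W = √(-18 - 11 + 2*(-11)²) - 1*(-39672) = √(-18 - 11 + 2*121) + 39672 = √(-18 - 11 + 242) + 39672 = √213 + 39672 = 39672 + √213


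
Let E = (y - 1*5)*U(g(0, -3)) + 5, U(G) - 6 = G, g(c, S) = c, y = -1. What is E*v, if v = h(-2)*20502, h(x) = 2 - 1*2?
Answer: 0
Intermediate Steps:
h(x) = 0 (h(x) = 2 - 2 = 0)
U(G) = 6 + G
v = 0 (v = 0*20502 = 0)
E = -31 (E = (-1 - 1*5)*(6 + 0) + 5 = (-1 - 5)*6 + 5 = -6*6 + 5 = -36 + 5 = -31)
E*v = -31*0 = 0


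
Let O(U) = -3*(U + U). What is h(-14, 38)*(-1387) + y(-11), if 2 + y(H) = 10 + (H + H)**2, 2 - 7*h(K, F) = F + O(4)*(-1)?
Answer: 86664/7 ≈ 12381.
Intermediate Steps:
O(U) = -6*U
h(K, F) = -22/7 - F/7 (h(K, F) = 2/7 - (F - 6*4*(-1))/7 = 2/7 - (F - 24*(-1))/7 = 2/7 - (F + 24)/7 = 2/7 - (24 + F)/7 = 2/7 + (-24/7 - F/7) = -22/7 - F/7)
y(H) = 8 + 4*H**2 (y(H) = -2 + (10 + (H + H)**2) = -2 + (10 + (2*H)**2) = -2 + (10 + 4*H**2) = 8 + 4*H**2)
h(-14, 38)*(-1387) + y(-11) = (-22/7 - 1/7*38)*(-1387) + (8 + 4*(-11)**2) = (-22/7 - 38/7)*(-1387) + (8 + 4*121) = -60/7*(-1387) + (8 + 484) = 83220/7 + 492 = 86664/7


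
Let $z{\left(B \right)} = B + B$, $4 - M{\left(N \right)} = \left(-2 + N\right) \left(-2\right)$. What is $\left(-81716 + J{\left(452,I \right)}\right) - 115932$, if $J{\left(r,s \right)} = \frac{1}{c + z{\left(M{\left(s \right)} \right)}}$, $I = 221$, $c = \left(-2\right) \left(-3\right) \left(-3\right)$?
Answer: $- \frac{171163167}{866} \approx -1.9765 \cdot 10^{5}$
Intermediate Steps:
$M{\left(N \right)} = 2 N$ ($M{\left(N \right)} = 4 - \left(-2 + N\right) \left(-2\right) = 4 - \left(4 - 2 N\right) = 4 + \left(-4 + 2 N\right) = 2 N$)
$z{\left(B \right)} = 2 B$
$c = -18$ ($c = 6 \left(-3\right) = -18$)
$J{\left(r,s \right)} = \frac{1}{-18 + 4 s}$ ($J{\left(r,s \right)} = \frac{1}{-18 + 2 \cdot 2 s} = \frac{1}{-18 + 4 s}$)
$\left(-81716 + J{\left(452,I \right)}\right) - 115932 = \left(-81716 + \frac{1}{2 \left(-9 + 2 \cdot 221\right)}\right) - 115932 = \left(-81716 + \frac{1}{2 \left(-9 + 442\right)}\right) - 115932 = \left(-81716 + \frac{1}{2 \cdot 433}\right) - 115932 = \left(-81716 + \frac{1}{2} \cdot \frac{1}{433}\right) - 115932 = \left(-81716 + \frac{1}{866}\right) - 115932 = - \frac{70766055}{866} - 115932 = - \frac{171163167}{866}$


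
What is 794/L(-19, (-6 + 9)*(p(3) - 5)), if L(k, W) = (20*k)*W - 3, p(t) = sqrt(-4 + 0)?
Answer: 502602/4183801 + 603440*I/12551403 ≈ 0.12013 + 0.048077*I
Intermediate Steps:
p(t) = 2*I (p(t) = sqrt(-4) = 2*I)
L(k, W) = -3 + 20*W*k (L(k, W) = 20*W*k - 3 = -3 + 20*W*k)
794/L(-19, (-6 + 9)*(p(3) - 5)) = 794/(-3 + 20*((-6 + 9)*(2*I - 5))*(-19)) = 794/(-3 + 20*(3*(-5 + 2*I))*(-19)) = 794/(-3 + 20*(-15 + 6*I)*(-19)) = 794/(-3 + (5700 - 2280*I)) = 794/(5697 - 2280*I) = 794*((5697 + 2280*I)/37654209) = 794*(5697 + 2280*I)/37654209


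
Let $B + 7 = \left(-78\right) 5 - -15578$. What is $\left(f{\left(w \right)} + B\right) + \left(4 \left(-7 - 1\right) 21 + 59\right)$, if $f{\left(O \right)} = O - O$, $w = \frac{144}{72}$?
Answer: $14568$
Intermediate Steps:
$w = 2$ ($w = 144 \cdot \frac{1}{72} = 2$)
$f{\left(O \right)} = 0$
$B = 15181$ ($B = -7 - -15188 = -7 + \left(-390 + 15578\right) = -7 + 15188 = 15181$)
$\left(f{\left(w \right)} + B\right) + \left(4 \left(-7 - 1\right) 21 + 59\right) = \left(0 + 15181\right) + \left(4 \left(-7 - 1\right) 21 + 59\right) = 15181 + \left(4 \left(-7 - 1\right) 21 + 59\right) = 15181 + \left(4 \left(-8\right) 21 + 59\right) = 15181 + \left(\left(-32\right) 21 + 59\right) = 15181 + \left(-672 + 59\right) = 15181 - 613 = 14568$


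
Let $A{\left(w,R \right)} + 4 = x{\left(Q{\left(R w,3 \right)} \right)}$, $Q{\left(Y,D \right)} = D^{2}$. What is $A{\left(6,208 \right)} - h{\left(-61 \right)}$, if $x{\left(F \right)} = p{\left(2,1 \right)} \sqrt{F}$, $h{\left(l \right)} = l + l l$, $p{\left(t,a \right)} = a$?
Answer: $-3661$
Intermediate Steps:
$h{\left(l \right)} = l + l^{2}$
$x{\left(F \right)} = \sqrt{F}$ ($x{\left(F \right)} = 1 \sqrt{F} = \sqrt{F}$)
$A{\left(w,R \right)} = -1$ ($A{\left(w,R \right)} = -4 + \sqrt{3^{2}} = -4 + \sqrt{9} = -4 + 3 = -1$)
$A{\left(6,208 \right)} - h{\left(-61 \right)} = -1 - - 61 \left(1 - 61\right) = -1 - \left(-61\right) \left(-60\right) = -1 - 3660 = -3661$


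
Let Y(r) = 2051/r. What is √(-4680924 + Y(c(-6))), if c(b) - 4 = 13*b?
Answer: I*√25632891598/74 ≈ 2163.6*I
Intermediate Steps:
c(b) = 4 + 13*b
√(-4680924 + Y(c(-6))) = √(-4680924 + 2051/(4 + 13*(-6))) = √(-4680924 + 2051/(4 - 78)) = √(-4680924 + 2051/(-74)) = √(-4680924 + 2051*(-1/74)) = √(-4680924 - 2051/74) = √(-346390427/74) = I*√25632891598/74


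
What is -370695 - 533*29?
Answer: -386152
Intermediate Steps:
-370695 - 533*29 = -370695 - 1*15457 = -370695 - 15457 = -386152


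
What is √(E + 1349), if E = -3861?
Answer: 4*I*√157 ≈ 50.12*I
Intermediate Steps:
√(E + 1349) = √(-3861 + 1349) = √(-2512) = 4*I*√157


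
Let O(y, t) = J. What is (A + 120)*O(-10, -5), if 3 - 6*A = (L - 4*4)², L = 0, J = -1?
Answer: -467/6 ≈ -77.833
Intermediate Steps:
O(y, t) = -1
A = -253/6 (A = ½ - (0 - 4*4)²/6 = ½ - (0 - 16)²/6 = ½ - ⅙*(-16)² = ½ - ⅙*256 = ½ - 128/3 = -253/6 ≈ -42.167)
(A + 120)*O(-10, -5) = (-253/6 + 120)*(-1) = (467/6)*(-1) = -467/6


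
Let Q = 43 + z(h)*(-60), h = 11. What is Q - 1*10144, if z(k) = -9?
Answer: -9561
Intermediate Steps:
Q = 583 (Q = 43 - 9*(-60) = 43 + 540 = 583)
Q - 1*10144 = 583 - 1*10144 = 583 - 10144 = -9561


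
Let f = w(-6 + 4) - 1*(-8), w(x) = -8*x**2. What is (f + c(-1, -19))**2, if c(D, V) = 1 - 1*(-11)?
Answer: 144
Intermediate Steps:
c(D, V) = 12 (c(D, V) = 1 + 11 = 12)
f = -24 (f = -8*(-6 + 4)**2 - 1*(-8) = -8*(-2)**2 + 8 = -8*4 + 8 = -32 + 8 = -24)
(f + c(-1, -19))**2 = (-24 + 12)**2 = (-12)**2 = 144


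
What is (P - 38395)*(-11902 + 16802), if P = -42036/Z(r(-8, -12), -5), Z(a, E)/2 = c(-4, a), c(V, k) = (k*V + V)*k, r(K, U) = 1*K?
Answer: -750702925/4 ≈ -1.8768e+8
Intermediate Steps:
r(K, U) = K
c(V, k) = k*(V + V*k) (c(V, k) = (V*k + V)*k = (V + V*k)*k = k*(V + V*k))
Z(a, E) = -8*a*(1 + a) (Z(a, E) = 2*(-4*a*(1 + a)) = -8*a*(1 + a))
P = 10509/112 (P = -42036*1/(64*(1 - 8)) = -42036/((-8*(-8)*(-7))) = -42036/(-448) = -42036*(-1/448) = 10509/112 ≈ 93.830)
(P - 38395)*(-11902 + 16802) = (10509/112 - 38395)*(-11902 + 16802) = -4289731/112*4900 = -750702925/4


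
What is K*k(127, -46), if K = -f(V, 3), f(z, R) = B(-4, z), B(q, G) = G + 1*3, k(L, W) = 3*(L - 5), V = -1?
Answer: -732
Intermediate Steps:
k(L, W) = -15 + 3*L (k(L, W) = 3*(-5 + L) = -15 + 3*L)
B(q, G) = 3 + G (B(q, G) = G + 3 = 3 + G)
f(z, R) = 3 + z
K = -2 (K = -(3 - 1) = -1*2 = -2)
K*k(127, -46) = -2*(-15 + 3*127) = -2*(-15 + 381) = -2*366 = -732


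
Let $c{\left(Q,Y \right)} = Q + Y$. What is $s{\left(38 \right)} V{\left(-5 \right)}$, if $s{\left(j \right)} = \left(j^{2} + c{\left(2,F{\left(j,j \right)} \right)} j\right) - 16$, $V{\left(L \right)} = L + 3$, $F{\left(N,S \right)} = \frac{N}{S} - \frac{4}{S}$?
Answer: $-3076$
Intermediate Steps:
$F{\left(N,S \right)} = - \frac{4}{S} + \frac{N}{S}$
$V{\left(L \right)} = 3 + L$
$s{\left(j \right)} = -16 + j^{2} + j \left(2 + \frac{-4 + j}{j}\right)$ ($s{\left(j \right)} = \left(j^{2} + \left(2 + \frac{-4 + j}{j}\right) j\right) - 16 = \left(j^{2} + j \left(2 + \frac{-4 + j}{j}\right)\right) - 16 = -16 + j^{2} + j \left(2 + \frac{-4 + j}{j}\right)$)
$s{\left(38 \right)} V{\left(-5 \right)} = \left(-20 + 38^{2} + 3 \cdot 38\right) \left(3 - 5\right) = \left(-20 + 1444 + 114\right) \left(-2\right) = 1538 \left(-2\right) = -3076$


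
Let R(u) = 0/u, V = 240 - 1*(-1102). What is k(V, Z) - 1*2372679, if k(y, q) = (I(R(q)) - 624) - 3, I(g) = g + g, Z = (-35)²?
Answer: -2373306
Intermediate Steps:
V = 1342 (V = 240 + 1102 = 1342)
R(u) = 0
Z = 1225
I(g) = 2*g
k(y, q) = -627 (k(y, q) = (2*0 - 624) - 3 = (0 - 624) - 3 = -624 - 3 = -627)
k(V, Z) - 1*2372679 = -627 - 1*2372679 = -627 - 2372679 = -2373306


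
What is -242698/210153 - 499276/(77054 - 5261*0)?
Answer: -61812600460/8096564631 ≈ -7.6344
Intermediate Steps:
-242698/210153 - 499276/(77054 - 5261*0) = -242698*1/210153 - 499276/(77054 + 0) = -242698/210153 - 499276/77054 = -242698/210153 - 499276*1/77054 = -242698/210153 - 249638/38527 = -61812600460/8096564631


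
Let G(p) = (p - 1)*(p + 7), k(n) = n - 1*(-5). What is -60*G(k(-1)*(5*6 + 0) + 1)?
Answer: -921600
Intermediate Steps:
k(n) = 5 + n (k(n) = n + 5 = 5 + n)
G(p) = (-1 + p)*(7 + p)
-60*G(k(-1)*(5*6 + 0) + 1) = -60*(-7 + ((5 - 1)*(5*6 + 0) + 1)² + 6*((5 - 1)*(5*6 + 0) + 1)) = -60*(-7 + (4*(30 + 0) + 1)² + 6*(4*(30 + 0) + 1)) = -60*(-7 + (4*30 + 1)² + 6*(4*30 + 1)) = -60*(-7 + (120 + 1)² + 6*(120 + 1)) = -60*(-7 + 121² + 6*121) = -60*(-7 + 14641 + 726) = -60*15360 = -921600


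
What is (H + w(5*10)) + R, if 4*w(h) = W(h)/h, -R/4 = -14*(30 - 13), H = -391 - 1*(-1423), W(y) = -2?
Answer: 198399/100 ≈ 1984.0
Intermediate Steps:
H = 1032 (H = -391 + 1423 = 1032)
R = 952 (R = -(-56)*(30 - 13) = -(-56)*17 = -4*(-238) = 952)
w(h) = -1/(2*h) (w(h) = (-2/h)/4 = -1/(2*h))
(H + w(5*10)) + R = (1032 - 1/(2*(5*10))) + 952 = (1032 - ½/50) + 952 = (1032 - ½*1/50) + 952 = (1032 - 1/100) + 952 = 103199/100 + 952 = 198399/100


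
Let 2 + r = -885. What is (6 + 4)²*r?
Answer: -88700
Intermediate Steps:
r = -887 (r = -2 - 885 = -887)
(6 + 4)²*r = (6 + 4)²*(-887) = 10²*(-887) = 100*(-887) = -88700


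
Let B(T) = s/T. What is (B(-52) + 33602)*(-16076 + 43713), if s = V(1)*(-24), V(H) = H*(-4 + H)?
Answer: 12072062696/13 ≈ 9.2862e+8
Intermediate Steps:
s = 72 (s = (1*(-4 + 1))*(-24) = (1*(-3))*(-24) = -3*(-24) = 72)
B(T) = 72/T
(B(-52) + 33602)*(-16076 + 43713) = (72/(-52) + 33602)*(-16076 + 43713) = (72*(-1/52) + 33602)*27637 = (-18/13 + 33602)*27637 = (436808/13)*27637 = 12072062696/13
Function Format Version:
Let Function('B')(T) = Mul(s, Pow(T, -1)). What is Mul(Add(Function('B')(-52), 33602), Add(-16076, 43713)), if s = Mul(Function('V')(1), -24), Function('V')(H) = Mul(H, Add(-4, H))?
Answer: Rational(12072062696, 13) ≈ 9.2862e+8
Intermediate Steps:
s = 72 (s = Mul(Mul(1, Add(-4, 1)), -24) = Mul(Mul(1, -3), -24) = Mul(-3, -24) = 72)
Function('B')(T) = Mul(72, Pow(T, -1))
Mul(Add(Function('B')(-52), 33602), Add(-16076, 43713)) = Mul(Add(Mul(72, Pow(-52, -1)), 33602), Add(-16076, 43713)) = Mul(Add(Mul(72, Rational(-1, 52)), 33602), 27637) = Mul(Add(Rational(-18, 13), 33602), 27637) = Mul(Rational(436808, 13), 27637) = Rational(12072062696, 13)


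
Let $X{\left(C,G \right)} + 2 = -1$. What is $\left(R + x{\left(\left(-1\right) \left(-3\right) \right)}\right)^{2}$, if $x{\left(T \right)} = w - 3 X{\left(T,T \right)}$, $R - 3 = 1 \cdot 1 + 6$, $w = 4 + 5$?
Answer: $784$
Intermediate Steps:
$X{\left(C,G \right)} = -3$ ($X{\left(C,G \right)} = -2 - 1 = -3$)
$w = 9$
$R = 10$ ($R = 3 + \left(1 \cdot 1 + 6\right) = 3 + \left(1 + 6\right) = 3 + 7 = 10$)
$x{\left(T \right)} = 18$ ($x{\left(T \right)} = 9 - -9 = 9 + 9 = 18$)
$\left(R + x{\left(\left(-1\right) \left(-3\right) \right)}\right)^{2} = \left(10 + 18\right)^{2} = 28^{2} = 784$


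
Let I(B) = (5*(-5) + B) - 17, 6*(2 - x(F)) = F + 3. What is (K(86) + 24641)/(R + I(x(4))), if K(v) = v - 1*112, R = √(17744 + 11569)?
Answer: 36479430/994259 + 2658420*√3257/994259 ≈ 189.28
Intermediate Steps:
x(F) = 3/2 - F/6 (x(F) = 2 - (F + 3)/6 = 2 - (3 + F)/6 = 2 + (-½ - F/6) = 3/2 - F/6)
I(B) = -42 + B (I(B) = (-25 + B) - 17 = -42 + B)
R = 3*√3257 (R = √29313 = 3*√3257 ≈ 171.21)
K(v) = -112 + v (K(v) = v - 112 = -112 + v)
(K(86) + 24641)/(R + I(x(4))) = ((-112 + 86) + 24641)/(3*√3257 + (-42 + (3/2 - ⅙*4))) = (-26 + 24641)/(3*√3257 + (-42 + (3/2 - ⅔))) = 24615/(3*√3257 + (-42 + ⅚)) = 24615/(3*√3257 - 247/6) = 24615/(-247/6 + 3*√3257)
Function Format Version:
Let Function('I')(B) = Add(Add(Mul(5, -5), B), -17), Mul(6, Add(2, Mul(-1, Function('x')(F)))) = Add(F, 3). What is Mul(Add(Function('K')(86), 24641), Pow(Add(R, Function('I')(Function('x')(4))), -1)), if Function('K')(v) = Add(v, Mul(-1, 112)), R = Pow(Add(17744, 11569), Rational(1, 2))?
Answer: Add(Rational(36479430, 994259), Mul(Rational(2658420, 994259), Pow(3257, Rational(1, 2)))) ≈ 189.28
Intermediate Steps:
Function('x')(F) = Add(Rational(3, 2), Mul(Rational(-1, 6), F)) (Function('x')(F) = Add(2, Mul(Rational(-1, 6), Add(F, 3))) = Add(2, Mul(Rational(-1, 6), Add(3, F))) = Add(2, Add(Rational(-1, 2), Mul(Rational(-1, 6), F))) = Add(Rational(3, 2), Mul(Rational(-1, 6), F)))
Function('I')(B) = Add(-42, B) (Function('I')(B) = Add(Add(-25, B), -17) = Add(-42, B))
R = Mul(3, Pow(3257, Rational(1, 2))) (R = Pow(29313, Rational(1, 2)) = Mul(3, Pow(3257, Rational(1, 2))) ≈ 171.21)
Function('K')(v) = Add(-112, v) (Function('K')(v) = Add(v, -112) = Add(-112, v))
Mul(Add(Function('K')(86), 24641), Pow(Add(R, Function('I')(Function('x')(4))), -1)) = Mul(Add(Add(-112, 86), 24641), Pow(Add(Mul(3, Pow(3257, Rational(1, 2))), Add(-42, Add(Rational(3, 2), Mul(Rational(-1, 6), 4)))), -1)) = Mul(Add(-26, 24641), Pow(Add(Mul(3, Pow(3257, Rational(1, 2))), Add(-42, Add(Rational(3, 2), Rational(-2, 3)))), -1)) = Mul(24615, Pow(Add(Mul(3, Pow(3257, Rational(1, 2))), Add(-42, Rational(5, 6))), -1)) = Mul(24615, Pow(Add(Mul(3, Pow(3257, Rational(1, 2))), Rational(-247, 6)), -1)) = Mul(24615, Pow(Add(Rational(-247, 6), Mul(3, Pow(3257, Rational(1, 2)))), -1))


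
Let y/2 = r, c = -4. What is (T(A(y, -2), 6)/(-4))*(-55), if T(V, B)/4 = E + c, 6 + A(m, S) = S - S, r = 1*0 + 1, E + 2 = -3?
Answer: -495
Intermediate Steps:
E = -5 (E = -2 - 3 = -5)
r = 1 (r = 0 + 1 = 1)
y = 2 (y = 2*1 = 2)
A(m, S) = -6 (A(m, S) = -6 + (S - S) = -6 + 0 = -6)
T(V, B) = -36 (T(V, B) = 4*(-5 - 4) = 4*(-9) = -36)
(T(A(y, -2), 6)/(-4))*(-55) = -36/(-4)*(-55) = -36*(-¼)*(-55) = 9*(-55) = -495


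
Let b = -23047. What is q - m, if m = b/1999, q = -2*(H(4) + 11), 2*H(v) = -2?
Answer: -16933/1999 ≈ -8.4707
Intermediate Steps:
H(v) = -1 (H(v) = (1/2)*(-2) = -1)
q = -20 (q = -2*(-1 + 11) = -2*10 = -20)
m = -23047/1999 ≈ -11.529
q - m = -20 - 1*(-23047/1999) = -20 + 23047/1999 = -16933/1999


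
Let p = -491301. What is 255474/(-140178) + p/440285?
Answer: -30225160278/10286378455 ≈ -2.9384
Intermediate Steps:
255474/(-140178) + p/440285 = 255474/(-140178) - 491301/440285 = 255474*(-1/140178) - 491301*1/440285 = -42579/23363 - 491301/440285 = -30225160278/10286378455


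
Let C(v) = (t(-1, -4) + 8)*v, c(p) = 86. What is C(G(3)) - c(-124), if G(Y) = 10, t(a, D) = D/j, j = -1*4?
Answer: 4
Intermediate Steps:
j = -4
t(a, D) = -D/4 (t(a, D) = D/(-4) = D*(-¼) = -D/4)
C(v) = 9*v (C(v) = (-¼*(-4) + 8)*v = (1 + 8)*v = 9*v)
C(G(3)) - c(-124) = 9*10 - 1*86 = 90 - 86 = 4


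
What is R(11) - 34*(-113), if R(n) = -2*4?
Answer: 3834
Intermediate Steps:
R(n) = -8
R(11) - 34*(-113) = -8 - 34*(-113) = -8 + 3842 = 3834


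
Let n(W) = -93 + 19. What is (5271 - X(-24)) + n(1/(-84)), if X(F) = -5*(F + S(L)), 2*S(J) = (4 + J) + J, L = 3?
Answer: 5102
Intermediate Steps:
n(W) = -74
S(J) = 2 + J (S(J) = ((4 + J) + J)/2 = (4 + 2*J)/2 = 2 + J)
X(F) = -25 - 5*F (X(F) = -5*(F + (2 + 3)) = -5*(F + 5) = -5*(5 + F) = -25 - 5*F)
(5271 - X(-24)) + n(1/(-84)) = (5271 - (-25 - 5*(-24))) - 74 = (5271 - (-25 + 120)) - 74 = (5271 - 1*95) - 74 = (5271 - 95) - 74 = 5176 - 74 = 5102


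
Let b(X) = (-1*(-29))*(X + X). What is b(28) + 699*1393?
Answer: 975331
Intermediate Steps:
b(X) = 58*X (b(X) = 29*(2*X) = 58*X)
b(28) + 699*1393 = 58*28 + 699*1393 = 1624 + 973707 = 975331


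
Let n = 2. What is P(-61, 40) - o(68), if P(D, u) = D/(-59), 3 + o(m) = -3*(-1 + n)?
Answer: 415/59 ≈ 7.0339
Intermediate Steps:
o(m) = -6 (o(m) = -3 - 3*(-1 + 2) = -3 - 3*1 = -3 - 3 = -6)
P(D, u) = -D/59 (P(D, u) = D*(-1/59) = -D/59)
P(-61, 40) - o(68) = -1/59*(-61) - 1*(-6) = 61/59 + 6 = 415/59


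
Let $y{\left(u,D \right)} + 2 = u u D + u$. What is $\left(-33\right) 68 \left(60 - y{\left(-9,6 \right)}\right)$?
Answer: $931260$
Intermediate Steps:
$y{\left(u,D \right)} = -2 + u + D u^{2}$ ($y{\left(u,D \right)} = -2 + \left(u u D + u\right) = -2 + \left(u^{2} D + u\right) = -2 + \left(D u^{2} + u\right) = -2 + \left(u + D u^{2}\right) = -2 + u + D u^{2}$)
$\left(-33\right) 68 \left(60 - y{\left(-9,6 \right)}\right) = \left(-33\right) 68 \left(60 - \left(-2 - 9 + 6 \left(-9\right)^{2}\right)\right) = - 2244 \left(60 - \left(-2 - 9 + 6 \cdot 81\right)\right) = - 2244 \left(60 - \left(-2 - 9 + 486\right)\right) = - 2244 \left(60 - 475\right) = \left(-2244\right) \left(-415\right) = 931260$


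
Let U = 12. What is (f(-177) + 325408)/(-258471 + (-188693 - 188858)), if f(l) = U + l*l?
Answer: -356749/636022 ≈ -0.56091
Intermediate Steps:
f(l) = 12 + l² (f(l) = 12 + l*l = 12 + l²)
(f(-177) + 325408)/(-258471 + (-188693 - 188858)) = ((12 + (-177)²) + 325408)/(-258471 + (-188693 - 188858)) = ((12 + 31329) + 325408)/(-258471 - 377551) = (31341 + 325408)/(-636022) = 356749*(-1/636022) = -356749/636022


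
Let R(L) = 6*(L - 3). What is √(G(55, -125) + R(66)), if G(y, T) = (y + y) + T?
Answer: 11*√3 ≈ 19.053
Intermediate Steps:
R(L) = -18 + 6*L (R(L) = 6*(-3 + L) = -18 + 6*L)
G(y, T) = T + 2*y (G(y, T) = 2*y + T = T + 2*y)
√(G(55, -125) + R(66)) = √((-125 + 2*55) + (-18 + 6*66)) = √((-125 + 110) + (-18 + 396)) = √(-15 + 378) = √363 = 11*√3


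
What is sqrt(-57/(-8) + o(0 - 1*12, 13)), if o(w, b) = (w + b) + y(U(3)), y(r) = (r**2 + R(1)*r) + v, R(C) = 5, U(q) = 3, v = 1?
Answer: sqrt(530)/4 ≈ 5.7554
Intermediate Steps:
y(r) = 1 + r**2 + 5*r (y(r) = (r**2 + 5*r) + 1 = 1 + r**2 + 5*r)
o(w, b) = 25 + b + w (o(w, b) = (w + b) + (1 + 3**2 + 5*3) = (b + w) + (1 + 9 + 15) = (b + w) + 25 = 25 + b + w)
sqrt(-57/(-8) + o(0 - 1*12, 13)) = sqrt(-57/(-8) + (25 + 13 + (0 - 1*12))) = sqrt(-57*(-1/8) + (25 + 13 + (0 - 12))) = sqrt(57/8 + (25 + 13 - 12)) = sqrt(57/8 + 26) = sqrt(265/8) = sqrt(530)/4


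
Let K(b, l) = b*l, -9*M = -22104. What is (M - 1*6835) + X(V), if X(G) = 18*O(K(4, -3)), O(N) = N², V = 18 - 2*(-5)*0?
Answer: -1787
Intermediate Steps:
M = 2456 (M = -⅑*(-22104) = 2456)
V = 18 (V = 18 - (-10)*0 = 18 - 1*0 = 18 + 0 = 18)
X(G) = 2592 (X(G) = 18*(4*(-3))² = 18*(-12)² = 18*144 = 2592)
(M - 1*6835) + X(V) = (2456 - 1*6835) + 2592 = (2456 - 6835) + 2592 = -4379 + 2592 = -1787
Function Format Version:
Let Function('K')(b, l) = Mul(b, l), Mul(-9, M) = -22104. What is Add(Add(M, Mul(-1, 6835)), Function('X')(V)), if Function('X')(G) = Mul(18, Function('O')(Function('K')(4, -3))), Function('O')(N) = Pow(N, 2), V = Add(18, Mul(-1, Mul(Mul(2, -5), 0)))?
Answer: -1787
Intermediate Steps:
M = 2456 (M = Mul(Rational(-1, 9), -22104) = 2456)
V = 18 (V = Add(18, Mul(-1, Mul(-10, 0))) = Add(18, Mul(-1, 0)) = Add(18, 0) = 18)
Function('X')(G) = 2592 (Function('X')(G) = Mul(18, Pow(Mul(4, -3), 2)) = Mul(18, Pow(-12, 2)) = Mul(18, 144) = 2592)
Add(Add(M, Mul(-1, 6835)), Function('X')(V)) = Add(Add(2456, Mul(-1, 6835)), 2592) = Add(Add(2456, -6835), 2592) = Add(-4379, 2592) = -1787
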